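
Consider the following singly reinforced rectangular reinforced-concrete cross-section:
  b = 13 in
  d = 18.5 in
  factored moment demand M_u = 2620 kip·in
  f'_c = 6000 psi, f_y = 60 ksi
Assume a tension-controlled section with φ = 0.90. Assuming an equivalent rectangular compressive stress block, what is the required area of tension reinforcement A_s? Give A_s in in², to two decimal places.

A_s ≈ 2.82 in²

M_n = M_u/φ = 2620/0.90 = 2911.11 kip·in.
From M_n = 0.85 f'_c a b (d − a/2):
a = d − √(d² − 2M_n/(0.85 f'_c b)) = 18.5 − √(18.5² − 2 × 2911.11/(0.85 × 6 × 13)) = 2.549 in.
A_s = 0.85 f'_c a b / f_y = 0.85 × 6 × 2.549 × 13 / 60 = 2.817 in².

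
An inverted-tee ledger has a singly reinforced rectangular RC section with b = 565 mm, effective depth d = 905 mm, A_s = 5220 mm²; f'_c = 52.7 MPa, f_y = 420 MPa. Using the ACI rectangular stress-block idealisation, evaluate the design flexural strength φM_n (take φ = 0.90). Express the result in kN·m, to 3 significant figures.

T = A_s f_y = 5220 × 420 = 2192400 N = 2192.4 kN.
From C = T: a = T/(0.85 f'_c b) = 2192400/(0.85 × 52.7 × 565) = 86.62 mm.
M_n = T(d − a/2) = 2192.4 kN × (905 − 43.31) mm = 1889.17 kN·m.
φM_n = 0.90 × 1889.17 = 1700.25 kN·m.

φM_n ≈ 1700 kN·m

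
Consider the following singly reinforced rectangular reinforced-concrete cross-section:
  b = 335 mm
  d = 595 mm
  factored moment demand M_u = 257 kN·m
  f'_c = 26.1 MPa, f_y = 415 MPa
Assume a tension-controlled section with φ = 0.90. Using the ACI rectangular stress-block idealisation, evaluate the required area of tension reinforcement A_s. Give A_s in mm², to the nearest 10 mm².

M_n = M_u/φ = 257/0.90 = 285.556 kN·m.
With M_n = 0.85 f'_c a b (d − a/2), solve the quadratic for a:
a = d − √(d² − 2M_n/(0.85 f'_c b)) = 595 − √(595² − 2 × 285.556×10⁶/(0.85 × 26.1 × 335)) = 68.52 mm.
A_s = 0.85 f'_c a b / f_y = 0.85 × 26.1 × 68.52 × 335 / 415 = 1227.1 mm².

A_s ≈ 1230 mm²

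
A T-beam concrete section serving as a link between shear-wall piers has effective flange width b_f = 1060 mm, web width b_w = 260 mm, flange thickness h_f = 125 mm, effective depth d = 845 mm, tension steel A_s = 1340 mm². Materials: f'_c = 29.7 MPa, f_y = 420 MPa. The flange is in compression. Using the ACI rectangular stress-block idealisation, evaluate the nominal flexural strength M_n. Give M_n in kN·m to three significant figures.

Tension: T = A_s f_y = 1340 × 420 = 562800 N.
Try a within the flange: a = T/(0.85 f'_c b_f) = 562800/(0.85 × 29.7 × 1060) = 21.03 mm.
Since a = 21.03 ≤ h_f = 125 mm, the stress block lies entirely in the flange; analyse as a rectangular beam of width b_f.
M_n = T(d − a/2) = 562800 × (845 − 10.515) = 469.65 × 10⁶ N·mm.
M_n = 469.65 kN·m.

M_n ≈ 470 kN·m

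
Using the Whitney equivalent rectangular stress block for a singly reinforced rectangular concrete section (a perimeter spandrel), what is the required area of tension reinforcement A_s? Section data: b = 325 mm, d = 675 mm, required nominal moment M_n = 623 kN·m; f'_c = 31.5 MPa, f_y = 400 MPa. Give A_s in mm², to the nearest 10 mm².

A_s ≈ 2520 mm²

With M_n = 0.85 f'_c a b (d − a/2), solve the quadratic for a:
a = d − √(d² − 2M_n/(0.85 f'_c b)) = 675 − √(675² − 2 × 623×10⁶/(0.85 × 31.5 × 325)) = 116.04 mm.
A_s = 0.85 f'_c a b / f_y = 0.85 × 31.5 × 116.04 × 325 / 400 = 2524.4 mm².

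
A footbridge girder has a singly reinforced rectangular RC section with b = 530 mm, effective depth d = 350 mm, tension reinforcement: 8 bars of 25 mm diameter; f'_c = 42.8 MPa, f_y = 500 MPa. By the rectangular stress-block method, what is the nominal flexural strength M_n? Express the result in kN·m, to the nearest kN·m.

M_n ≈ 587 kN·m

A_s = 8 × 491 = 3928 mm².
T = A_s f_y = 3928 × 500 = 1964000 N = 1964 kN.
From C = T: a = T/(0.85 f'_c b) = 1964000/(0.85 × 42.8 × 530) = 101.86 mm.
M_n = T(d − a/2) = 1964 kN × (350 − 50.93) mm = 587.37 kN·m.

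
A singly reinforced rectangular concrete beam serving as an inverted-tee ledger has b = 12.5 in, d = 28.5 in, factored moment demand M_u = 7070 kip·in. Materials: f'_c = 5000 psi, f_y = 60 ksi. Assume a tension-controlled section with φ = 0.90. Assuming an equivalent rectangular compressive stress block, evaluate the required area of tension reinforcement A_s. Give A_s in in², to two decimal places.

M_n = M_u/φ = 7070/0.90 = 7855.56 kip·in.
From M_n = 0.85 f'_c a b (d − a/2):
a = d − √(d² − 2M_n/(0.85 f'_c b)) = 28.5 − √(28.5² − 2 × 7855.56/(0.85 × 5 × 12.5)) = 5.773 in.
A_s = 0.85 f'_c a b / f_y = 0.85 × 5 × 5.773 × 12.5 / 60 = 5.112 in².

A_s ≈ 5.11 in²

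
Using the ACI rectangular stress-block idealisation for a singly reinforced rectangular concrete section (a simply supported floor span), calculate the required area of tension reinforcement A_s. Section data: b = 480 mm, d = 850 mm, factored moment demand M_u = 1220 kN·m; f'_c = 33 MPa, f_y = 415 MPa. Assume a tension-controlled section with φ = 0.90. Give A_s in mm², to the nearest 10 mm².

M_n = M_u/φ = 1220/0.90 = 1355.56 kN·m.
With M_n = 0.85 f'_c a b (d − a/2), solve the quadratic for a:
a = d − √(d² − 2M_n/(0.85 f'_c b)) = 850 − √(850² − 2 × 1355.56×10⁶/(0.85 × 33 × 480)) = 128.10 mm.
A_s = 0.85 f'_c a b / f_y = 0.85 × 33 × 128.10 × 480 / 415 = 4156.0 mm².

A_s ≈ 4160 mm²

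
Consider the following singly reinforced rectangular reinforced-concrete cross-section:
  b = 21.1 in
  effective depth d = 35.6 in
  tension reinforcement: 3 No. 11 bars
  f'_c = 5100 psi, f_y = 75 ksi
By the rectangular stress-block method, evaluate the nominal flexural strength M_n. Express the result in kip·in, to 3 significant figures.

A_s = 3 × 1.56 = 4.68 in².
T = A_s f_y = 4.68 × 75 = 351 kips.
a = T/(0.85 f'_c b) = 351/(0.85 × 5.1 × 21.1) = 3.837 in.
M_n = T(d − a/2) = 351 × (35.6 − 1.9185) = 11822.2 kip·in.

M_n ≈ 11800 kip·in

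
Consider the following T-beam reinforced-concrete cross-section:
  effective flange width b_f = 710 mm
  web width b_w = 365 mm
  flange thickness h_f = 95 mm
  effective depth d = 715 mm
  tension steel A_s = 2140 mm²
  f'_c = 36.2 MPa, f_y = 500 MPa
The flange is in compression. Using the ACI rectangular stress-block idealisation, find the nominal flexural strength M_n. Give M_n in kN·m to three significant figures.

M_n ≈ 739 kN·m

Tension: T = A_s f_y = 2140 × 500 = 1070000 N.
Try a within the flange: a = T/(0.85 f'_c b_f) = 1070000/(0.85 × 36.2 × 710) = 48.98 mm.
Since a = 48.98 ≤ h_f = 95 mm, the stress block lies entirely in the flange; analyse as a rectangular beam of width b_f.
M_n = T(d − a/2) = 1070000 × (715 − 24.49) = 738.85 × 10⁶ N·mm.
M_n = 738.85 kN·m.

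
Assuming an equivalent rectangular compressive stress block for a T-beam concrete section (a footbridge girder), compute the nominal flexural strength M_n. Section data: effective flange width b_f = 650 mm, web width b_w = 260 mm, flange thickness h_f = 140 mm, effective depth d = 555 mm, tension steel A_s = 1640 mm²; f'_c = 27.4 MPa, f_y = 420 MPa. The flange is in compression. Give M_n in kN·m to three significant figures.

M_n ≈ 367 kN·m

Tension: T = A_s f_y = 1640 × 420 = 688800 N.
Try a within the flange: a = T/(0.85 f'_c b_f) = 688800/(0.85 × 27.4 × 650) = 45.50 mm.
Since a = 45.50 ≤ h_f = 140 mm, the stress block lies entirely in the flange; analyse as a rectangular beam of width b_f.
M_n = T(d − a/2) = 688800 × (555 − 22.75) = 366.61 × 10⁶ N·mm.
M_n = 366.61 kN·m.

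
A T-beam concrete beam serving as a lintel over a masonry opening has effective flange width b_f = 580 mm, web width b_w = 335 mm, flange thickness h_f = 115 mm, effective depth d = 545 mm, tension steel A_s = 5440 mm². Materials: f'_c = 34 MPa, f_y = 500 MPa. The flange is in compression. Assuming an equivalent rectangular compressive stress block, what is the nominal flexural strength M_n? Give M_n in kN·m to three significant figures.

Tension: T = A_s f_y = 5440 × 500 = 2720000 N.
Try a within the flange: a = T/(0.85 f'_c b_f) = 2720000/(0.85 × 34 × 580) = 162.27 mm.
a = 162.27 > h_f = 115 mm: the block extends into the web. Split into flange-overhang and web parts.
C_f = 0.85 f'_c (b_f − b_w) h_f = 0.85 × 34 × (580 − 335) × 115 = 814258 N.
Remaining web compression depth: a_w = (T − C_f)/(0.85 f'_c b_w) = (2720000 − 814258)/(0.85 × 34 × 335) = 196.84 mm.
M_n = C_f(d − h_f/2) + (T − C_f)(d − a_w/2) = 814258 × (545 − 57.5) + 1905742 × (545 − 98.42) = 396.95 + 851.07 = 1248.02 × 10⁶ N·mm.
M_n = 1248.02 kN·m.

M_n ≈ 1250 kN·m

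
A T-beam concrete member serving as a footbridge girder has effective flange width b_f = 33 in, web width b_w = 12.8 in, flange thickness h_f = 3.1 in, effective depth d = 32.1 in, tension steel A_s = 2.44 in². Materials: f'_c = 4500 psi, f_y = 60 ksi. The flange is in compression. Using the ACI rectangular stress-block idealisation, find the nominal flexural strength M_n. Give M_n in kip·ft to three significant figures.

M_n ≈ 385 kip·ft

Tension: T = A_s f_y = 2.44 × 60 = 146.4 kips.
Try a within the flange: a = T/(0.85 f'_c b_f) = 146.4/(0.85 × 4.5 × 33) = 1.160 in.
Since a = 1.160 ≤ h_f = 3.1 in, the stress block lies entirely in the flange; analyse as a rectangular beam of width b_f.
M_n = T(d − a/2) = 146.4 × (32.1 − 0.58) = 4614.5 kip·in.
M_n = 4614.5/12 = 384.54 kip·ft.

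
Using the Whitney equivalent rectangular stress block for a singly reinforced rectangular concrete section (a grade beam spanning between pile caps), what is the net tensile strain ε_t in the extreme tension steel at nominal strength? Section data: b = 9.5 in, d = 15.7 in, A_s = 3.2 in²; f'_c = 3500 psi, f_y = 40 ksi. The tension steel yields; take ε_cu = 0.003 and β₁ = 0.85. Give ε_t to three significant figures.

a = A_s f_y/(0.85 f'_c b) = 4.529 in.
β₁ = 0.85, so c = a/β₁ = 4.529/0.85 = 5.328 in.
From the linear strain diagram with ε_cu = 0.003: ε_t = 0.003 (d − c)/c = 0.003 × (15.7 − 5.328)/5.328 = 0.00584.
Since ε_t ≥ 0.005, the section is tension-controlled.

ε_t ≈ 0.00584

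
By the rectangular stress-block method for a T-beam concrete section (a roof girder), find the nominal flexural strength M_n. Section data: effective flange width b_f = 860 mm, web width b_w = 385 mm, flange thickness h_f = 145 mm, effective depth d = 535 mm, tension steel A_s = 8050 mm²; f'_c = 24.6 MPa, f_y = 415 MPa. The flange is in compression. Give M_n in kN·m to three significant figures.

Tension: T = A_s f_y = 8050 × 415 = 3340750 N.
Try a within the flange: a = T/(0.85 f'_c b_f) = 3340750/(0.85 × 24.6 × 860) = 185.78 mm.
a = 185.78 > h_f = 145 mm: the block extends into the web. Split into flange-overhang and web parts.
C_f = 0.85 f'_c (b_f − b_w) h_f = 0.85 × 24.6 × (860 − 385) × 145 = 1440176 N.
Remaining web compression depth: a_w = (T − C_f)/(0.85 f'_c b_w) = (3340750 − 1440176)/(0.85 × 24.6 × 385) = 236.09 mm.
M_n = C_f(d − h_f/2) + (T − C_f)(d − a_w/2) = 1440176 × (535 − 72.5) + 1900574 × (535 − 118.045) = 666.08 + 792.45 = 1458.53 × 10⁶ N·mm.
M_n = 1458.53 kN·m.

M_n ≈ 1460 kN·m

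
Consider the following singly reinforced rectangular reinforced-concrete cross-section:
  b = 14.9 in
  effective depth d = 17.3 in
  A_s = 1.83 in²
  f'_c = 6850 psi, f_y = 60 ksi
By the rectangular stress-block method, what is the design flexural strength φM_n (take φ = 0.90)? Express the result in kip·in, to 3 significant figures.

T = A_s f_y = 1.83 × 60 = 109.8 kips.
a = T/(0.85 f'_c b) = 109.8/(0.85 × 6.85 × 14.9) = 1.266 in.
M_n = T(d − a/2) = 109.8 × (17.3 − 0.633) = 1830.0 kip·in.
φM_n = 0.90 × 1830.0 = 1647.0 kip·in.

φM_n ≈ 1650 kip·in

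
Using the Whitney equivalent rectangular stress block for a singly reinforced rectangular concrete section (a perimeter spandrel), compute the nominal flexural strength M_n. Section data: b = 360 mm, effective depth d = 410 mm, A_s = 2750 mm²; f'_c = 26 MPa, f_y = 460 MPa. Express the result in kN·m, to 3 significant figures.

M_n ≈ 418 kN·m

T = A_s f_y = 2750 × 460 = 1265000 N = 1265 kN.
From C = T: a = T/(0.85 f'_c b) = 1265000/(0.85 × 26 × 360) = 159.00 mm.
M_n = T(d − a/2) = 1265 kN × (410 − 79.5) mm = 418.08 kN·m.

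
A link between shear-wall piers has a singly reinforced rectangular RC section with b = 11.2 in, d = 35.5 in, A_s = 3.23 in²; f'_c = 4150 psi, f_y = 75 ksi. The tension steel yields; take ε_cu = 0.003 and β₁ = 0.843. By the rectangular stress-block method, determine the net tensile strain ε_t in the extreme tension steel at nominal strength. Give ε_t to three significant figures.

ε_t ≈ 0.0116

a = A_s f_y/(0.85 f'_c b) = 6.132 in.
β₁ = 0.843, so c = a/β₁ = 6.132/0.843 = 7.274 in.
From the linear strain diagram with ε_cu = 0.003: ε_t = 0.003 (d − c)/c = 0.003 × (35.5 − 7.274)/7.274 = 0.0116.
Since ε_t ≥ 0.005, the section is tension-controlled.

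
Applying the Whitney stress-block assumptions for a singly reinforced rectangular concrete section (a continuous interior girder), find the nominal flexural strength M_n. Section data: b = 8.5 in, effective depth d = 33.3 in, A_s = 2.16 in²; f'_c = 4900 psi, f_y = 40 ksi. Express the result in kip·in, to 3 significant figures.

M_n ≈ 2770 kip·in

T = A_s f_y = 2.16 × 40 = 86.4 kips.
a = T/(0.85 f'_c b) = 86.4/(0.85 × 4.9 × 8.5) = 2.441 in.
M_n = T(d − a/2) = 86.4 × (33.3 − 1.2205) = 2771.7 kip·in.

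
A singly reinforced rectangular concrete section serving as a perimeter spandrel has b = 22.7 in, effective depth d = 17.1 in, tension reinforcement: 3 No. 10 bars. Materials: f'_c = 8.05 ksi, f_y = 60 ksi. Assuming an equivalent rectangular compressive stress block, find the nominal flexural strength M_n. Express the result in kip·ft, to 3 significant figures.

A_s = 3 × 1.27 = 3.81 in².
T = A_s f_y = 3.81 × 60 = 228.6 kips.
a = T/(0.85 f'_c b) = 228.6/(0.85 × 8.05 × 22.7) = 1.472 in.
M_n = T(d − a/2) = 228.6 × (17.1 − 0.736) = 3740.8 kip·in = 3740.8/12 = 311.73 kip·ft.

M_n ≈ 312 kip·ft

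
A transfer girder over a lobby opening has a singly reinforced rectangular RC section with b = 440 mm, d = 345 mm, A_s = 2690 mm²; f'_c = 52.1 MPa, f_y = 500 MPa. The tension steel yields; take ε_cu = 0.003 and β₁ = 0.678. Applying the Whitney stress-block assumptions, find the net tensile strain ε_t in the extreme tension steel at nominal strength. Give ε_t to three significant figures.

a = A_s f_y/(0.85 f'_c b) = 69.03 mm.
β₁ = 0.678, so c = a/β₁ = 69.03/0.678 = 101.81 mm.
From the linear strain diagram with ε_cu = 0.003: ε_t = 0.003 (d − c)/c = 0.003 × (345 − 101.81)/101.81 = 0.00717.
Since ε_t ≥ 0.005, the section is tension-controlled.

ε_t ≈ 0.00717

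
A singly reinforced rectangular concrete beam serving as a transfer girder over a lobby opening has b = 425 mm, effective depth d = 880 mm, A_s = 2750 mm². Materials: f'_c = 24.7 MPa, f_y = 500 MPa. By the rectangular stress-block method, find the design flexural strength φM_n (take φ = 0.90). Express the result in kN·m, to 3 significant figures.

φM_n ≈ 994 kN·m

T = A_s f_y = 2750 × 500 = 1375000 N = 1375 kN.
From C = T: a = T/(0.85 f'_c b) = 1375000/(0.85 × 24.7 × 425) = 154.10 mm.
M_n = T(d − a/2) = 1375 kN × (880 − 77.05) mm = 1104.06 kN·m.
φM_n = 0.90 × 1104.06 = 993.65 kN·m.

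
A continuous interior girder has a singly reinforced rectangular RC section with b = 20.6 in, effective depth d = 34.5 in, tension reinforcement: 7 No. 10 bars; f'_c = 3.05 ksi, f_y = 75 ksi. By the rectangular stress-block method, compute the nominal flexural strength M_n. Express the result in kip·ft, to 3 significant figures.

A_s = 7 × 1.27 = 8.89 in².
T = A_s f_y = 8.89 × 75 = 666.75 kips.
a = T/(0.85 f'_c b) = 666.75/(0.85 × 3.05 × 20.6) = 12.485 in.
M_n = T(d − a/2) = 666.75 × (34.5 − 6.2425) = 18840.7 kip·in = 18840.7/12 = 1570.06 kip·ft.

M_n ≈ 1570 kip·ft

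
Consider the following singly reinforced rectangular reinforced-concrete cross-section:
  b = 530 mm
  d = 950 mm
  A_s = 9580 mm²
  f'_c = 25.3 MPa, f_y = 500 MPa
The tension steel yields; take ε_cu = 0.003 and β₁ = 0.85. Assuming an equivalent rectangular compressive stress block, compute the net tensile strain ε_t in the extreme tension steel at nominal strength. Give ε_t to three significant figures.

ε_t ≈ 0.00276

a = A_s f_y/(0.85 f'_c b) = 420.26 mm.
β₁ = 0.85, so c = a/β₁ = 420.26/0.85 = 494.42 mm.
From the linear strain diagram with ε_cu = 0.003: ε_t = 0.003 (d − c)/c = 0.003 × (950 − 494.42)/494.42 = 0.00276.
ε_t < 0.004 — the section is over-reinforced for flexure under ACI limits.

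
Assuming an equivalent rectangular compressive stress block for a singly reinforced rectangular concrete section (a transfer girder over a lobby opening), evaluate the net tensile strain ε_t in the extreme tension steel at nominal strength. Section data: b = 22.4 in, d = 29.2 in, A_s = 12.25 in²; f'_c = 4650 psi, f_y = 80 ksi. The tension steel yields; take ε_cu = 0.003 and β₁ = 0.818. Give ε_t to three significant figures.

ε_t ≈ 0.00347

a = A_s f_y/(0.85 f'_c b) = 11.069 in.
β₁ = 0.818, so c = a/β₁ = 11.069/0.818 = 13.532 in.
From the linear strain diagram with ε_cu = 0.003: ε_t = 0.003 (d − c)/c = 0.003 × (29.2 − 13.532)/13.532 = 0.00347.
ε_t < 0.004 — the section is over-reinforced for flexure under ACI limits.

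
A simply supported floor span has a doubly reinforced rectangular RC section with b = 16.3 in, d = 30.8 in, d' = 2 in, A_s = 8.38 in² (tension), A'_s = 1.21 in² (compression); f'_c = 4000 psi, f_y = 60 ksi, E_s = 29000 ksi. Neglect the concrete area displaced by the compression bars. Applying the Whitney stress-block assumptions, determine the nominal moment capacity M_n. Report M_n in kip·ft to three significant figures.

M_n ≈ 1140 kip·ft

Assume both steels yield.
a = (A_s − A'_s) f_y/(0.85 f'_c b) = (8.38 − 1.21) × 60/(0.85 × 4 × 16.3) = 7.763 in.
c = a/β₁ = 7.763/0.85 = 9.133 in; ε'_s = 0.003(c − d')/c = 0.0023 ≥ ε_y = 0.0021, so the compression steel yields.
M_n = (A_s − A'_s) f_y (d − a/2) + A'_s f_y (d − d') = 430.2 × (30.8 − 3.8815) + 72.6 × (30.8 − 2) = 11580.3 + 2090.9 = 13671.2 kip·in = 13671.2/12 = 1139.27 kip·ft.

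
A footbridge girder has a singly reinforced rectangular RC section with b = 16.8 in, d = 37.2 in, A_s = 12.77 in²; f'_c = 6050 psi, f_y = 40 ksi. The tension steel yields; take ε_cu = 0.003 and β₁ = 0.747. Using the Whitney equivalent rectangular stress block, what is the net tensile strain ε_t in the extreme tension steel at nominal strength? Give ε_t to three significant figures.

a = A_s f_y/(0.85 f'_c b) = 5.912 in.
β₁ = 0.747, so c = a/β₁ = 5.912/0.747 = 7.914 in.
From the linear strain diagram with ε_cu = 0.003: ε_t = 0.003 (d − c)/c = 0.003 × (37.2 − 7.914)/7.914 = 0.0111.
Since ε_t ≥ 0.005, the section is tension-controlled.

ε_t ≈ 0.0111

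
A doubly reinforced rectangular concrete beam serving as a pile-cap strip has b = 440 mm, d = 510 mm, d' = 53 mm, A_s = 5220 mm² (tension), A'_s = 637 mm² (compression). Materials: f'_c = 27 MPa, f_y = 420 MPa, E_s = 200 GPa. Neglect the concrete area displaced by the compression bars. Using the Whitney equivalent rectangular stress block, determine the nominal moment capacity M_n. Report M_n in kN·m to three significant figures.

M_n ≈ 920 kN·m

Assume both tension and compression steel yield.
Net tension couple steel: A_s − A'_s = 4583 mm².
a = (A_s − A'_s) f_y / (0.85 f'_c b) = 1924860/(0.85 × 27 × 440) = 190.62 mm.
c = a/β₁ = 190.62/0.85 = 224.26 mm; ε'_s = 0.003(c − d')/c = 0.0023 ≥ f_y/E_s = 0.0021, so compression steel does yield.
M_n = (A_s − A'_s) f_y (d − a/2) + A'_s f_y (d − d') = [1924860 × (510 − 95.31) + 267540 × (510 − 53)] × 10⁻⁶ = 798.22 + 122.27 = 920.49 kN·m.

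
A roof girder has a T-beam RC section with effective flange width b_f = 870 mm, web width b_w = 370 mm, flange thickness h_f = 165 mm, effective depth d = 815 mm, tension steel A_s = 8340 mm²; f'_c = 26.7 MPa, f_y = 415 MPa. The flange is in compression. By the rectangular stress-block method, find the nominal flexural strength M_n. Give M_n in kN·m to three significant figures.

Tension: T = A_s f_y = 8340 × 415 = 3461100 N.
Try a within the flange: a = T/(0.85 f'_c b_f) = 3461100/(0.85 × 26.7 × 870) = 175.29 mm.
a = 175.29 > h_f = 165 mm: the block extends into the web. Split into flange-overhang and web parts.
C_f = 0.85 f'_c (b_f − b_w) h_f = 0.85 × 26.7 × (870 − 370) × 165 = 1872338 N.
Remaining web compression depth: a_w = (T − C_f)/(0.85 f'_c b_w) = (3461100 − 1872338)/(0.85 × 26.7 × 370) = 189.20 mm.
M_n = C_f(d − h_f/2) + (T − C_f)(d − a_w/2) = 1872338 × (815 − 82.5) + 1588762 × (815 − 94.6) = 1371.49 + 1144.54 = 2516.03 × 10⁶ N·mm.
M_n = 2516.03 kN·m.

M_n ≈ 2520 kN·m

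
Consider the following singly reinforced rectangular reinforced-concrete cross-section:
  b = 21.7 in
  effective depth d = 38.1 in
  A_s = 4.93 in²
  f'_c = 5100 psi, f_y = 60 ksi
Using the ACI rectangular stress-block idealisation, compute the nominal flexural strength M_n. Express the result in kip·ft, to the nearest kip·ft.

T = A_s f_y = 4.93 × 60 = 295.8 kips.
a = T/(0.85 f'_c b) = 295.8/(0.85 × 5.1 × 21.7) = 3.144 in.
M_n = T(d − a/2) = 295.8 × (38.1 − 1.572) = 10805.0 kip·in = 10805.0/12 = 900.42 kip·ft.

M_n ≈ 900 kip·ft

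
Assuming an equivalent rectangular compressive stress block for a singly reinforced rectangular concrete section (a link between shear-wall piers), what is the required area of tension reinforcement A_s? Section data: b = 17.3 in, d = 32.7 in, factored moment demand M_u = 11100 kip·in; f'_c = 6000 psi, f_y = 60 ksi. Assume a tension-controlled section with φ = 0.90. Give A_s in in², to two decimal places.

A_s ≈ 6.76 in²

M_n = M_u/φ = 11100/0.90 = 12333.3 kip·in.
From M_n = 0.85 f'_c a b (d − a/2):
a = d − √(d² − 2M_n/(0.85 f'_c b)) = 32.7 − √(32.7² − 2 × 12333.3/(0.85 × 6 × 17.3)) = 4.598 in.
A_s = 0.85 f'_c a b / f_y = 0.85 × 6 × 4.598 × 17.3 / 60 = 6.761 in².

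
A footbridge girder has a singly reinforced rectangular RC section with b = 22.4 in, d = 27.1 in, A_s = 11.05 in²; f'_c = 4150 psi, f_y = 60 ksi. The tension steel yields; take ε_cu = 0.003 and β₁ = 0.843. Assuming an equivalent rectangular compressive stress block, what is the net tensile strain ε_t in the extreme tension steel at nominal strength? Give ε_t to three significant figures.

a = A_s f_y/(0.85 f'_c b) = 8.391 in.
β₁ = 0.843, so c = a/β₁ = 8.391/0.843 = 9.954 in.
From the linear strain diagram with ε_cu = 0.003: ε_t = 0.003 (d − c)/c = 0.003 × (27.1 − 9.954)/9.954 = 0.00517.
Since ε_t ≥ 0.005, the section is tension-controlled.

ε_t ≈ 0.00517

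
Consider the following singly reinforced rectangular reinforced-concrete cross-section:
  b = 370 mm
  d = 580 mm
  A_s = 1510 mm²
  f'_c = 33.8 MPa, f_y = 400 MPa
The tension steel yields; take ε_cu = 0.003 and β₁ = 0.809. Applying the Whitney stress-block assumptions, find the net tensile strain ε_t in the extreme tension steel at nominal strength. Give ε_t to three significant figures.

a = A_s f_y/(0.85 f'_c b) = 56.82 mm.
β₁ = 0.809, so c = a/β₁ = 56.82/0.809 = 70.23 mm.
From the linear strain diagram with ε_cu = 0.003: ε_t = 0.003 (d − c)/c = 0.003 × (580 − 70.23)/70.23 = 0.0218.
Since ε_t ≥ 0.005, the section is tension-controlled.

ε_t ≈ 0.0218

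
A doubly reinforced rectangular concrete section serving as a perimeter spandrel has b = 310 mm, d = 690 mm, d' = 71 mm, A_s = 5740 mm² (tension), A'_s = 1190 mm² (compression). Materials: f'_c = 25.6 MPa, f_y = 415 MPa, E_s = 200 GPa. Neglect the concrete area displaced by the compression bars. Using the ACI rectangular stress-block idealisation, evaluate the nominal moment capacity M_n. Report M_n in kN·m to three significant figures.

M_n ≈ 1340 kN·m

Assume both tension and compression steel yield.
Net tension couple steel: A_s − A'_s = 4550 mm².
a = (A_s − A'_s) f_y / (0.85 f'_c b) = 1888250/(0.85 × 25.6 × 310) = 279.92 mm.
c = a/β₁ = 279.92/0.85 = 329.32 mm; ε'_s = 0.003(c − d')/c = 0.0024 ≥ f_y/E_s = 0.0021, so compression steel does yield.
M_n = (A_s − A'_s) f_y (d − a/2) + A'_s f_y (d − d') = [1888250 × (690 − 139.96) + 493850 × (690 − 71)] × 10⁻⁶ = 1038.61 + 305.69 = 1344.30 kN·m.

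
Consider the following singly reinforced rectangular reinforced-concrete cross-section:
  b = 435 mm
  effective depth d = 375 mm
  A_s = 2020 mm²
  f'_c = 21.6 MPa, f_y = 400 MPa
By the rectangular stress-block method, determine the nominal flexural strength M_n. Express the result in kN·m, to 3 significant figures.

T = A_s f_y = 2020 × 400 = 808000 N = 808 kN.
From C = T: a = T/(0.85 f'_c b) = 808000/(0.85 × 21.6 × 435) = 101.17 mm.
M_n = T(d − a/2) = 808 kN × (375 − 50.585) mm = 262.13 kN·m.

M_n ≈ 262 kN·m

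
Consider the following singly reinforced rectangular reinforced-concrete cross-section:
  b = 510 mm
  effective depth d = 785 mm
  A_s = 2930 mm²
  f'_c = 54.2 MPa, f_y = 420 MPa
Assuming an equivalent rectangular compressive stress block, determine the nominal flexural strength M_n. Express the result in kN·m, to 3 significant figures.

M_n ≈ 934 kN·m

T = A_s f_y = 2930 × 420 = 1230600 N = 1230.6 kN.
From C = T: a = T/(0.85 f'_c b) = 1230600/(0.85 × 54.2 × 510) = 52.38 mm.
M_n = T(d − a/2) = 1230.6 kN × (785 − 26.19) mm = 933.79 kN·m.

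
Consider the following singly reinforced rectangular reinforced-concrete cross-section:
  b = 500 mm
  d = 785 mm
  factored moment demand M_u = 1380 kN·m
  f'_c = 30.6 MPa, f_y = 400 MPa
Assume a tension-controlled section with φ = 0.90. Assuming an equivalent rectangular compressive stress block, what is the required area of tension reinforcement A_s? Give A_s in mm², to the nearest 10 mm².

A_s ≈ 5470 mm²

M_n = M_u/φ = 1380/0.90 = 1533.33 kN·m.
With M_n = 0.85 f'_c a b (d − a/2), solve the quadratic for a:
a = d − √(d² − 2M_n/(0.85 f'_c b)) = 785 − √(785² − 2 × 1533.33×10⁶/(0.85 × 30.6 × 500)) = 168.22 mm.
A_s = 0.85 f'_c a b / f_y = 0.85 × 30.6 × 168.22 × 500 / 400 = 5469.3 mm².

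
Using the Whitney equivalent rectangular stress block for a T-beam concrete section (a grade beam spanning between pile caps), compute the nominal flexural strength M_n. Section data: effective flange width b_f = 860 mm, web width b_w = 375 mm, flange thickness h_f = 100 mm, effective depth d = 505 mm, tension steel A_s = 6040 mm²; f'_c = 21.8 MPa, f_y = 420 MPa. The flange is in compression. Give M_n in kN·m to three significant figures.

Tension: T = A_s f_y = 6040 × 420 = 2536800 N.
Try a within the flange: a = T/(0.85 f'_c b_f) = 2536800/(0.85 × 21.8 × 860) = 159.19 mm.
a = 159.19 > h_f = 100 mm: the block extends into the web. Split into flange-overhang and web parts.
C_f = 0.85 f'_c (b_f − b_w) h_f = 0.85 × 21.8 × (860 − 375) × 100 = 898705 N.
Remaining web compression depth: a_w = (T − C_f)/(0.85 f'_c b_w) = (2536800 − 898705)/(0.85 × 21.8 × 375) = 235.74 mm.
M_n = C_f(d − h_f/2) + (T − C_f)(d − a_w/2) = 898705 × (505 − 50) + 1638095 × (505 − 117.87) = 408.91 + 634.16 = 1043.07 × 10⁶ N·mm.
M_n = 1043.07 kN·m.

M_n ≈ 1040 kN·m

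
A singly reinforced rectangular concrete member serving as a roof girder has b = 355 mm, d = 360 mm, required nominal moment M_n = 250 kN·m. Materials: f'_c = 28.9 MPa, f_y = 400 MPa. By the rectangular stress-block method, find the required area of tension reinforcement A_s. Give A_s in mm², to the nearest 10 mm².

With M_n = 0.85 f'_c a b (d − a/2), solve the quadratic for a:
a = d − √(d² − 2M_n/(0.85 f'_c b)) = 360 − √(360² − 2 × 250×10⁶/(0.85 × 28.9 × 355)) = 91.18 mm.
A_s = 0.85 f'_c a b / f_y = 0.85 × 28.9 × 91.18 × 355 / 400 = 1987.9 mm².

A_s ≈ 1990 mm²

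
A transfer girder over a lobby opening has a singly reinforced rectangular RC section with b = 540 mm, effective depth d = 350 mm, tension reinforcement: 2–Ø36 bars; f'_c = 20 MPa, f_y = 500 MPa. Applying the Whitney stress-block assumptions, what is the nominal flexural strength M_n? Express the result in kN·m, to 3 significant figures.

M_n ≈ 300 kN·m

A_s = 2 × 1018 = 2036 mm².
T = A_s f_y = 2036 × 500 = 1018000 N = 1018 kN.
From C = T: a = T/(0.85 f'_c b) = 1018000/(0.85 × 20 × 540) = 110.89 mm.
M_n = T(d − a/2) = 1018 kN × (350 − 55.445) mm = 299.86 kN·m.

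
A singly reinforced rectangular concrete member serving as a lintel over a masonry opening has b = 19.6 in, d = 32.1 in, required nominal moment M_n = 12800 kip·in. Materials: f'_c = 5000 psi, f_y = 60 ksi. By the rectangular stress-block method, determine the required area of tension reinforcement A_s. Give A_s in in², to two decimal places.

From M_n = 0.85 f'_c a b (d − a/2):
a = d − √(d² − 2M_n/(0.85 f'_c b)) = 32.1 − √(32.1² − 2 × 12800/(0.85 × 5 × 19.6)) = 5.210 in.
A_s = 0.85 f'_c a b / f_y = 0.85 × 5 × 5.210 × 19.6 / 60 = 7.233 in².

A_s ≈ 7.23 in²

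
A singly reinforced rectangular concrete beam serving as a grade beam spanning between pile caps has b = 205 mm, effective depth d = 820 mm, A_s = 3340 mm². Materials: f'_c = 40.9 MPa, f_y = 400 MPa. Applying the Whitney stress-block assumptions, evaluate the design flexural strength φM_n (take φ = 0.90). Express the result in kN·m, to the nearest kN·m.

T = A_s f_y = 3340 × 400 = 1336000 N = 1336 kN.
From C = T: a = T/(0.85 f'_c b) = 1336000/(0.85 × 40.9 × 205) = 187.46 mm.
M_n = T(d − a/2) = 1336 kN × (820 − 93.73) mm = 970.30 kN·m.
φM_n = 0.90 × 970.30 = 873.27 kN·m.

φM_n ≈ 873 kN·m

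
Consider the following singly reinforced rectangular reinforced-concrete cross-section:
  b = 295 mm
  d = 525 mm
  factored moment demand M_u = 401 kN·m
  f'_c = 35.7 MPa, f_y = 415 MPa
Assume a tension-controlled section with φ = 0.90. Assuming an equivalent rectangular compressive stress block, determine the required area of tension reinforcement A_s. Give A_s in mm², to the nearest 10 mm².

M_n = M_u/φ = 401/0.90 = 445.556 kN·m.
With M_n = 0.85 f'_c a b (d − a/2), solve the quadratic for a:
a = d − √(d² − 2M_n/(0.85 f'_c b)) = 525 − √(525² − 2 × 445.556×10⁶/(0.85 × 35.7 × 295)) = 105.38 mm.
A_s = 0.85 f'_c a b / f_y = 0.85 × 35.7 × 105.38 × 295 / 415 = 2273.1 mm².

A_s ≈ 2270 mm²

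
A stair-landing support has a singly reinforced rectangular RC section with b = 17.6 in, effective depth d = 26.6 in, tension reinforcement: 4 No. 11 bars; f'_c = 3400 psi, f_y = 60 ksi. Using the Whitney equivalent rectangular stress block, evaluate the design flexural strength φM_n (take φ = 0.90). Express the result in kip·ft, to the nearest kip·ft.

A_s = 4 × 1.56 = 6.24 in².
T = A_s f_y = 6.24 × 60 = 374.4 kips.
a = T/(0.85 f'_c b) = 374.4/(0.85 × 3.4 × 17.6) = 7.361 in.
M_n = T(d − a/2) = 374.4 × (26.6 − 3.6805) = 8581.1 kip·in = 8581.1/12 = 715.09 kip·ft.
φM_n = 0.90 × 715.09 = 643.58 kip·ft.

φM_n ≈ 644 kip·ft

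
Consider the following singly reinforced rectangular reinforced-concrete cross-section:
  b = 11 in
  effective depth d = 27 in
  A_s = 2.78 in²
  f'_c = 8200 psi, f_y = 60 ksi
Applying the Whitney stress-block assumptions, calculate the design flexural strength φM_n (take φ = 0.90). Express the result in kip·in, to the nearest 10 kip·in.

T = A_s f_y = 2.78 × 60 = 166.8 kips.
a = T/(0.85 f'_c b) = 166.8/(0.85 × 8.2 × 11) = 2.176 in.
M_n = T(d − a/2) = 166.8 × (27 − 1.088) = 4322.1 kip·in.
φM_n = 0.90 × 4322.1 = 3889.9 kip·in.

φM_n ≈ 3890 kip·in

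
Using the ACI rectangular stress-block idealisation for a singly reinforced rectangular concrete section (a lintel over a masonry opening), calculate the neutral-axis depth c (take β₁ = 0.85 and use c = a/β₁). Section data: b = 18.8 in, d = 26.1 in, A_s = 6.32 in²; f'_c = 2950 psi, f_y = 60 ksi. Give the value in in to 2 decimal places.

T = A_s f_y = 6.32 × 60 = 379.2 kips.
a = T/(0.85 f'_c b) = 379.2/(0.85 × 2.95 × 18.8) = 8.0440 in.
With β₁ = 0.85, c = a/β₁ = 8.0440/0.85 = 9.46 in.

c ≈ 9.46 in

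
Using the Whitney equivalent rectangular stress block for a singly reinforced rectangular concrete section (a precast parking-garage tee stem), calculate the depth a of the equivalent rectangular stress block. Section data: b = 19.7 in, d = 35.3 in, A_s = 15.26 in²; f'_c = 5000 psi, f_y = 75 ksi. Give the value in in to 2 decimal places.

a ≈ 13.67 in

T = A_s f_y = 15.26 × 75 = 1144.5 kips.
a = T/(0.85 f'_c b) = 1144.5/(0.85 × 5 × 19.7) = 13.67 in.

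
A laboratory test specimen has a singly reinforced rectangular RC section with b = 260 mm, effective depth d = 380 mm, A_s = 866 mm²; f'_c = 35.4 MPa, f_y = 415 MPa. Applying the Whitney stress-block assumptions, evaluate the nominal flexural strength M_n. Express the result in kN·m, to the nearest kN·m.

M_n ≈ 128 kN·m

T = A_s f_y = 866 × 415 = 359390 N = 359.39 kN.
From C = T: a = T/(0.85 f'_c b) = 359390/(0.85 × 35.4 × 260) = 45.94 mm.
M_n = T(d − a/2) = 359.39 kN × (380 − 22.97) mm = 128.31 kN·m.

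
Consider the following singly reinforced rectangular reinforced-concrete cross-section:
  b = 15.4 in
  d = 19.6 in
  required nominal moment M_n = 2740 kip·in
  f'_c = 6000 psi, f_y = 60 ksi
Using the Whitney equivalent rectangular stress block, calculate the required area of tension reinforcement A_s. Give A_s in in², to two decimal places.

From M_n = 0.85 f'_c a b (d − a/2):
a = d − √(d² − 2M_n/(0.85 f'_c b)) = 19.6 − √(19.6² − 2 × 2740/(0.85 × 6 × 15.4)) = 1.869 in.
A_s = 0.85 f'_c a b / f_y = 0.85 × 6 × 1.869 × 15.4 / 60 = 2.447 in².

A_s ≈ 2.45 in²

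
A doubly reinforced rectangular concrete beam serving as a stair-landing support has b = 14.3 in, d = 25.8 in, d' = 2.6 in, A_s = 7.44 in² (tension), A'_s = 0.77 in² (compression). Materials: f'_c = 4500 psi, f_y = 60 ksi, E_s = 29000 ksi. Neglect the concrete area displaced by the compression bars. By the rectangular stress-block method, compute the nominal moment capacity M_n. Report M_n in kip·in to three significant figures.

M_n ≈ 9930 kip·in

Assume both steels yield.
a = (A_s − A'_s) f_y/(0.85 f'_c b) = (7.44 − 0.77) × 60/(0.85 × 4.5 × 14.3) = 7.317 in.
c = a/β₁ = 7.317/0.825 = 8.869 in; ε'_s = 0.003(c − d')/c = 0.0021 ≥ ε_y = 0.0021, so the compression steel yields.
M_n = (A_s − A'_s) f_y (d − a/2) + A'_s f_y (d − d') = 400.2 × (25.8 − 3.6585) + 46.2 × (25.8 − 2.6) = 8861.0 + 1071.8 = 9932.8 kip·in.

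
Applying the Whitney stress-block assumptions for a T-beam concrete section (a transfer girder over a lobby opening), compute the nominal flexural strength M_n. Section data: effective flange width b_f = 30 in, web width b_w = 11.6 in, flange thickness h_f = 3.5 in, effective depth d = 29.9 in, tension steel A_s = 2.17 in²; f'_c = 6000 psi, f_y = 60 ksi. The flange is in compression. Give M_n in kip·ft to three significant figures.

M_n ≈ 320 kip·ft

Tension: T = A_s f_y = 2.17 × 60 = 130.2 kips.
Try a within the flange: a = T/(0.85 f'_c b_f) = 130.2/(0.85 × 6 × 30) = 0.851 in.
Since a = 0.851 ≤ h_f = 3.5 in, the stress block lies entirely in the flange; analyse as a rectangular beam of width b_f.
M_n = T(d − a/2) = 130.2 × (29.9 − 0.4255) = 3837.6 kip·in.
M_n = 3837.6/12 = 319.80 kip·ft.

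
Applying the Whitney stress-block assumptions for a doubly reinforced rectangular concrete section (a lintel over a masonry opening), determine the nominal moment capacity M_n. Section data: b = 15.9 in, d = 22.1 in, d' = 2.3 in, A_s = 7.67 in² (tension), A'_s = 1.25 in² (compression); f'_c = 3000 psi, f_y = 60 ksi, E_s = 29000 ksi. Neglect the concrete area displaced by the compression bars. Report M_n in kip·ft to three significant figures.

M_n ≈ 681 kip·ft

Assume both steels yield.
a = (A_s − A'_s) f_y/(0.85 f'_c b) = (7.67 − 1.25) × 60/(0.85 × 3 × 15.9) = 9.501 in.
c = a/β₁ = 9.501/0.85 = 11.178 in; ε'_s = 0.003(c − d')/c = 0.0024 ≥ ε_y = 0.0021, so the compression steel yields.
M_n = (A_s − A'_s) f_y (d − a/2) + A'_s f_y (d − d') = 385.2 × (22.1 − 4.7505) + 75 × (22.1 − 2.3) = 6683.0 + 1485.0 = 8168.0 kip·in = 8168.0/12 = 680.67 kip·ft.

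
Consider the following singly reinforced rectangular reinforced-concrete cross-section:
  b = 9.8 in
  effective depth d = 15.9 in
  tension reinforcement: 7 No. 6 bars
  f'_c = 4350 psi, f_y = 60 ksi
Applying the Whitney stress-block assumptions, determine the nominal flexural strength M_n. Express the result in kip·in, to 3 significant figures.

M_n ≈ 2470 kip·in

A_s = 7 × 0.44 = 3.08 in².
T = A_s f_y = 3.08 × 60 = 184.8 kips.
a = T/(0.85 f'_c b) = 184.8/(0.85 × 4.35 × 9.8) = 5.100 in.
M_n = T(d − a/2) = 184.8 × (15.9 − 2.55) = 2467.1 kip·in.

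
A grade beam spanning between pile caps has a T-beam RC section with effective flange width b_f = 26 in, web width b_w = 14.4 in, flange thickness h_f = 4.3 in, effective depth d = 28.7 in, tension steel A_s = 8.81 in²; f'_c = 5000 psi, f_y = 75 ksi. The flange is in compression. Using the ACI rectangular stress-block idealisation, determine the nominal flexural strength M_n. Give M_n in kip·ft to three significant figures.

M_n ≈ 1410 kip·ft

Tension: T = A_s f_y = 8.81 × 75 = 660.75 kips.
Try a within the flange: a = T/(0.85 f'_c b_f) = 660.75/(0.85 × 5 × 26) = 5.980 in.
a = 5.980 > h_f = 4.3 in: the block extends into the web. Split into flange-overhang and web parts.
C_f = 0.85 f'_c (b_f − b_w) h_f = 0.85 × 5 × (26 − 14.4) × 4.3 = 212.0 kips.
Remaining web compression depth: a_w = (T − C_f)/(0.85 f'_c b_w) = (660.75 − 212.0)/(0.85 × 5 × 14.4) = 7.333 in.
M_n = C_f(d − h_f/2) + (T − C_f)(d − a_w/2) = 212.0 × (28.7 − 2.15) + 448.75 × (28.7 − 3.6665) = 5628.6 + 11233.8 = 16862.4 kip·in.
M_n = 16862.4/12 = 1405.20 kip·ft.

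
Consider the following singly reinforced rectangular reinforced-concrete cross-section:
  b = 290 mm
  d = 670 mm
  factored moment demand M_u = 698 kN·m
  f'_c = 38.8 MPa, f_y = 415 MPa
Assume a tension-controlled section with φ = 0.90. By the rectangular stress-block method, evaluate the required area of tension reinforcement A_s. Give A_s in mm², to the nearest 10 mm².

A_s ≈ 3100 mm²

M_n = M_u/φ = 698/0.90 = 775.556 kN·m.
With M_n = 0.85 f'_c a b (d − a/2), solve the quadratic for a:
a = d − √(d² − 2M_n/(0.85 f'_c b)) = 670 − √(670² − 2 × 775.556×10⁶/(0.85 × 38.8 × 290)) = 134.54 mm.
A_s = 0.85 f'_c a b / f_y = 0.85 × 38.8 × 134.54 × 290 / 415 = 3100.6 mm².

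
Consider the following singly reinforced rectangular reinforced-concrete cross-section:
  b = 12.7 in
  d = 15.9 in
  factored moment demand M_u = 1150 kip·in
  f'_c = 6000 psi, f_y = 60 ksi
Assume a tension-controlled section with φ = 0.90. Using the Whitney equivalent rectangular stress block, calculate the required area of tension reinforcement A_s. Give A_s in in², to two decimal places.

M_n = M_u/φ = 1150/0.90 = 1277.78 kip·in.
From M_n = 0.85 f'_c a b (d − a/2):
a = d − √(d² − 2M_n/(0.85 f'_c b)) = 15.9 − √(15.9² − 2 × 1277.78/(0.85 × 6 × 12.7)) = 1.293 in.
A_s = 0.85 f'_c a b / f_y = 0.85 × 6 × 1.293 × 12.7 / 60 = 1.396 in².

A_s ≈ 1.40 in²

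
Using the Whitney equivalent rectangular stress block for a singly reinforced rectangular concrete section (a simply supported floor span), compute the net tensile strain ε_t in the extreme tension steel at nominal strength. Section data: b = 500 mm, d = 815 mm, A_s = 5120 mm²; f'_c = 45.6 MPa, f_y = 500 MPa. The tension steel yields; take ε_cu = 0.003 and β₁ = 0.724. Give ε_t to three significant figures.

ε_t ≈ 0.0104

a = A_s f_y/(0.85 f'_c b) = 132.09 mm.
β₁ = 0.724, so c = a/β₁ = 132.09/0.724 = 182.44 mm.
From the linear strain diagram with ε_cu = 0.003: ε_t = 0.003 (d − c)/c = 0.003 × (815 − 182.44)/182.44 = 0.0104.
Since ε_t ≥ 0.005, the section is tension-controlled.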